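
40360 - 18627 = 21733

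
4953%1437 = 642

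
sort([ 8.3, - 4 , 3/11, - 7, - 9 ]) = [ - 9, - 7,- 4,3/11, 8.3]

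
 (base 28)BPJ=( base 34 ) 82r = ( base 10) 9343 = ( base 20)1373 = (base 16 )247f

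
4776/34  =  140 + 8/17 =140.47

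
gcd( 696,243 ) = 3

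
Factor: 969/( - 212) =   -  2^( - 2) *3^1 *17^1 * 19^1*53^(-1)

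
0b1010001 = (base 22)3F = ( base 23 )3C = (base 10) 81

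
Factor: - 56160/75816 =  - 20/27 = - 2^2*3^( - 3 ) * 5^1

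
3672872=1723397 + 1949475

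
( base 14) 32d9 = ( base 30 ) 9np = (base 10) 8815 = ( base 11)6694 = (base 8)21157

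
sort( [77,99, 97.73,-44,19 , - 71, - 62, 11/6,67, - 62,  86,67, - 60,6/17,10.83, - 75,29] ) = [ - 75, - 71,-62 , - 62, - 60, - 44,6/17,11/6,10.83,19, 29, 67,67, 77,86, 97.73,99 ] 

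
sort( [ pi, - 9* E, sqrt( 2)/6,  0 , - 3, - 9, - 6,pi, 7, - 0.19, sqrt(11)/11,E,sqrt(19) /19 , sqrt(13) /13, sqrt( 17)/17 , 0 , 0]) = [ - 9*E, - 9, - 6, - 3,  -  0.19, 0, 0, 0, sqrt( 19) /19 , sqrt( 2) /6, sqrt( 17 )/17, sqrt (13) /13,sqrt( 11 ) /11, E, pi, pi,7]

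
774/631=774/631 = 1.23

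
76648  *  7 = 536536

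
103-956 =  - 853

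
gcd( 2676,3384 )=12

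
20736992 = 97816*212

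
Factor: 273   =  3^1*7^1*13^1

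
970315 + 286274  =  1256589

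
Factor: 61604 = 2^2*15401^1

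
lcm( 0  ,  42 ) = 0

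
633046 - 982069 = - 349023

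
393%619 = 393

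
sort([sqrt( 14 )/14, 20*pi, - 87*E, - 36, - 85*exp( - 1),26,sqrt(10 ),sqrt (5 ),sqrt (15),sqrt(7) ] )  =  [ - 87*E , - 36, - 85*exp (-1),sqrt(14)/14,sqrt(5 ),sqrt( 7 ), sqrt(10 ),sqrt(15 )  ,  26, 20*pi]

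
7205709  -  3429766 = 3775943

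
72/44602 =36/22301 = 0.00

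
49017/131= 49017/131 = 374.18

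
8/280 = 1/35 = 0.03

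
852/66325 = 852/66325=0.01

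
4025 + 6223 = 10248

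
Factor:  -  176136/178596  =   - 2^1*3^( - 1 )*11^ (-2 )*179^1=- 358/363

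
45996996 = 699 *65804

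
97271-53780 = 43491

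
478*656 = 313568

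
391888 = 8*48986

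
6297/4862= 6297/4862 = 1.30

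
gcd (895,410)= 5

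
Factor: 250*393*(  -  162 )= - 2^2 * 3^5*5^3 * 131^1 = -15916500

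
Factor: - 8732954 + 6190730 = -2542224 = -  2^4*3^1  *  52963^1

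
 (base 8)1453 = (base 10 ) 811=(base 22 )1EJ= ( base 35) n6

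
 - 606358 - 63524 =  - 669882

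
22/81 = 22/81 = 0.27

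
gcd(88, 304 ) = 8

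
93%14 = 9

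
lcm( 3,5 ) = 15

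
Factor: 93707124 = 2^2*3^1 *7^1*1115561^1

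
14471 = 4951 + 9520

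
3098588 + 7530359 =10628947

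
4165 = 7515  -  3350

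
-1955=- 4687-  - 2732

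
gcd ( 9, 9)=9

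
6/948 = 1/158 = 0.01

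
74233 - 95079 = - 20846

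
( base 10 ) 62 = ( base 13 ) 4a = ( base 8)76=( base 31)20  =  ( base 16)3E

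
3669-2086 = 1583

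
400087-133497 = 266590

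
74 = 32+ 42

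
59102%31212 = 27890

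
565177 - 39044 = 526133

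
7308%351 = 288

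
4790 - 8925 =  - 4135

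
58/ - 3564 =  - 29/1782 = - 0.02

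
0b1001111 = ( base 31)2H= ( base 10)79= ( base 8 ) 117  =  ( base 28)2n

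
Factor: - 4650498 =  - 2^1*3^2*29^1*59^1*151^1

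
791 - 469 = 322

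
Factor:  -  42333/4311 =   -  3^ (-1) *103^1*137^1 * 479^( -1 ) = - 14111/1437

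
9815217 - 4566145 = 5249072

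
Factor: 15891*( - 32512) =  - 2^8*3^1*127^1*5297^1 = - 516648192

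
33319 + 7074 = 40393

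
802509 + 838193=1640702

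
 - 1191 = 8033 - 9224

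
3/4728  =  1/1576 = 0.00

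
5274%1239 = 318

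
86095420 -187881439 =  - 101786019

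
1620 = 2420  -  800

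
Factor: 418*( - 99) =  -2^1*3^2*11^2*19^1 = - 41382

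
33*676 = 22308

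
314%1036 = 314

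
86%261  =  86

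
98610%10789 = 1509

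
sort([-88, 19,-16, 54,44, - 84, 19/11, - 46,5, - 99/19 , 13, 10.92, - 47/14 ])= [ - 88,  -  84, - 46,-16,-99/19 , - 47/14,19/11, 5, 10.92, 13, 19,44  ,  54]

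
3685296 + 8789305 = 12474601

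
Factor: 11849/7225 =5^( - 2 )*41^1=41/25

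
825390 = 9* 91710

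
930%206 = 106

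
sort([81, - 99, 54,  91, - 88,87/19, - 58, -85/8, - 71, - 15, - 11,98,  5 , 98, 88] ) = [ - 99, - 88, - 71, - 58, - 15, - 11, - 85/8,87/19, 5,54, 81,88,91,98 , 98 ]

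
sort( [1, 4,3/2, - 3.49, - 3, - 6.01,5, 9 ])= [ - 6.01 ,-3.49, - 3, 1,3/2, 4,5, 9]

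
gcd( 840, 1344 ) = 168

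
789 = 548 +241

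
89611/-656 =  - 137 + 261/656  =  - 136.60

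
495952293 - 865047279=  - 369094986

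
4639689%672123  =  606951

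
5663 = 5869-206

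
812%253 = 53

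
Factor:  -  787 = - 787^1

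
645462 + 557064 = 1202526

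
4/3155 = 4/3155 = 0.00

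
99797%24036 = 3653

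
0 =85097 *0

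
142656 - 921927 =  - 779271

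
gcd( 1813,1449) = 7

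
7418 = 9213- 1795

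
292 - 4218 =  - 3926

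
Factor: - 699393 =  - 3^1*29^1*8039^1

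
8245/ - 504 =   -  8245/504 = - 16.36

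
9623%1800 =623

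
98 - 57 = 41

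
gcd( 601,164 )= 1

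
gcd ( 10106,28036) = 326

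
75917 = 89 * 853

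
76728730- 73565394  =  3163336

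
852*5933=5054916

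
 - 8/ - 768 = 1/96 = 0.01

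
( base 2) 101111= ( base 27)1k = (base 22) 23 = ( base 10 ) 47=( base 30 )1h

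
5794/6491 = 5794/6491= 0.89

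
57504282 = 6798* 8459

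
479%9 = 2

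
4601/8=4601/8=575.12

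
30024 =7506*4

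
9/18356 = 9/18356  =  0.00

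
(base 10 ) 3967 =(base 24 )6l7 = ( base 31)43u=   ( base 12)2367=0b111101111111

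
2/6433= 2/6433 = 0.00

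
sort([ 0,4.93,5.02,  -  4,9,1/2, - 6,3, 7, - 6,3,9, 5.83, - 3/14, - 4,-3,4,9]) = [ - 6, - 6,-4, - 4,-3, -3/14, 0,1/2,3,3,4,4.93,5.02, 5.83,  7 , 9,  9, 9 ]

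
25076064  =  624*40186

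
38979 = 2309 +36670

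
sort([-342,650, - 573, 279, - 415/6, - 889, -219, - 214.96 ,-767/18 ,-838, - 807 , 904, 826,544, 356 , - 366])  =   [ - 889, - 838, - 807,  -  573, - 366 , - 342, - 219,-214.96 , - 415/6,-767/18,279,  356, 544  ,  650, 826, 904]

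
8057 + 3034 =11091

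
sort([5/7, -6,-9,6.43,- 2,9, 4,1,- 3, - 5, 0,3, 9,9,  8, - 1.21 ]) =[ - 9, - 6, - 5, - 3, -2,  -  1.21,0,5/7,1,3, 4,6.43,8,9,9,9]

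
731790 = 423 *1730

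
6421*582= 3737022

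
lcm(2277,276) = 9108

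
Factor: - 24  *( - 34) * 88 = 2^7*3^1*11^1*17^1= 71808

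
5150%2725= 2425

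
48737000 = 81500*598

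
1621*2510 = 4068710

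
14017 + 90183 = 104200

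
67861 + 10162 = 78023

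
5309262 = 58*91539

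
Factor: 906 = 2^1*3^1*151^1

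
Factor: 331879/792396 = 2^ ( - 2 ) * 3^(-3)*11^(-1 )*23^( - 1 )*29^(-1 )* 79^1*4201^1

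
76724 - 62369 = 14355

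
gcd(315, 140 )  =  35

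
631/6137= 631/6137 =0.10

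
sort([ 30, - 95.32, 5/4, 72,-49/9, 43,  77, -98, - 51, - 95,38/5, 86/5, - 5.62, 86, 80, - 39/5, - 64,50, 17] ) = [  -  98, - 95.32, - 95, - 64, - 51,-39/5, - 5.62, - 49/9 , 5/4,38/5, 17, 86/5, 30,43, 50,72,  77, 80,  86]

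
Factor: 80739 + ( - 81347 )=-2^5*19^1= - 608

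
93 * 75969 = 7065117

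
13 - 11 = 2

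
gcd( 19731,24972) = 3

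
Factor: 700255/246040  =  2^(  -  3 )*43^1*3257^1*6151^( - 1) = 140051/49208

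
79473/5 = 15894 + 3/5 = 15894.60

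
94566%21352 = 9158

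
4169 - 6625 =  - 2456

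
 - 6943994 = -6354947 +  - 589047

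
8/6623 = 8/6623 = 0.00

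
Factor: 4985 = 5^1*997^1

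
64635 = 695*93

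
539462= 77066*7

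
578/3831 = 578/3831=0.15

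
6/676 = 3/338= 0.01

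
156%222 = 156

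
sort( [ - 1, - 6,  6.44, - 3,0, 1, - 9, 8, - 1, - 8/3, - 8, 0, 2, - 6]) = [ - 9, - 8, - 6, - 6, - 3, - 8/3, - 1, - 1, 0,0, 1, 2, 6.44 , 8]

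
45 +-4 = 41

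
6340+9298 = 15638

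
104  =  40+64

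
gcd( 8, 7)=1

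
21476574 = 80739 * 266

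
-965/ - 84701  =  965/84701 = 0.01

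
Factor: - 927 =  - 3^2 * 103^1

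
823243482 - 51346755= 771896727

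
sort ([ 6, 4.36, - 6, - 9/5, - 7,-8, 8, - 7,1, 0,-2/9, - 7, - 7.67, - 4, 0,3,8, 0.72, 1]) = [ - 8, - 7.67, - 7, - 7, - 7, - 6,  -  4 ,- 9/5, - 2/9, 0, 0, 0.72, 1, 1,3 , 4.36, 6, 8, 8]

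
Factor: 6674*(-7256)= -48426544 = -2^4*47^1*71^1 * 907^1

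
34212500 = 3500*9775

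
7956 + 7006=14962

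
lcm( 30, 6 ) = 30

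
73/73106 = 73/73106=0.00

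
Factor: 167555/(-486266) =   -  235/682 = -2^( - 1)*5^1*11^( - 1)*31^( - 1)*47^1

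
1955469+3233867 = 5189336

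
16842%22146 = 16842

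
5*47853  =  239265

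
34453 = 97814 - 63361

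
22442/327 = 22442/327 = 68.63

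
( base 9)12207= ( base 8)17774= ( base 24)e54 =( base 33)7h4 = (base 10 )8188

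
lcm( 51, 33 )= 561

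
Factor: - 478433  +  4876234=4397801= 59^1*131^1*569^1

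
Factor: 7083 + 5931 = 2^1*3^3*241^1 = 13014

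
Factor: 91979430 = 2^1*3^1*5^1*3065981^1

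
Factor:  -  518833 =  - 7^1*19^1 * 47^1 * 83^1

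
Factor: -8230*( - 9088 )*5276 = 394614410240 = 2^10*5^1 *71^1*823^1*1319^1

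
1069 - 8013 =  - 6944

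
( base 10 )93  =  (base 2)1011101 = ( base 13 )72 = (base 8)135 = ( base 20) 4D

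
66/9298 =33/4649 = 0.01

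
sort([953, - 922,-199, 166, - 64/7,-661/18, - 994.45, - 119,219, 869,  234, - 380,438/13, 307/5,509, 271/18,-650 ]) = [ - 994.45,- 922,-650, - 380, -199,-119,-661/18, -64/7,271/18,438/13, 307/5,  166,219,234,509,869,953]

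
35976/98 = 367 + 5/49 = 367.10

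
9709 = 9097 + 612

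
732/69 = 10 + 14/23  =  10.61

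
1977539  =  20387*97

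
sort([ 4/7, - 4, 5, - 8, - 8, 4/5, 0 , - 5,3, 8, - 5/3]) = [  -  8, - 8,-5, - 4, - 5/3, 0, 4/7 , 4/5,3, 5,8] 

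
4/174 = 2/87 = 0.02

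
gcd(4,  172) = 4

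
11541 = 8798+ 2743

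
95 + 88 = 183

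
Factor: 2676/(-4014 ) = - 2^1*3^ ( - 1 ) = - 2/3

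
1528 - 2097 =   -  569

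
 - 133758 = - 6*22293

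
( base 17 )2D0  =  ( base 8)1437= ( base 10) 799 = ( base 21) 1H1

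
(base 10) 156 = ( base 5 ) 1111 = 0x9c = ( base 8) 234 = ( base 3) 12210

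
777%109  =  14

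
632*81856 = 51732992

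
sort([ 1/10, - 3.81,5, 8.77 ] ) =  [  -  3.81,1/10,5,8.77] 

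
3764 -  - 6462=10226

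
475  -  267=208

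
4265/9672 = 4265/9672 = 0.44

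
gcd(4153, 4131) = 1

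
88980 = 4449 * 20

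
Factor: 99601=103^1*967^1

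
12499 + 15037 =27536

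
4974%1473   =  555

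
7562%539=16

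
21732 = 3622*6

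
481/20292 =481/20292 = 0.02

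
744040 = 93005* 8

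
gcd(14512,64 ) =16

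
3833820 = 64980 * 59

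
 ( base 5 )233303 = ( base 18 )188A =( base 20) 118i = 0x2182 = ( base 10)8578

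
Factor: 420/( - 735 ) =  - 4/7 = - 2^2 * 7^( - 1) 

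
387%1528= 387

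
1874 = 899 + 975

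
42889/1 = 42889 = 42889.00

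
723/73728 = 241/24576 = 0.01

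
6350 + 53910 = 60260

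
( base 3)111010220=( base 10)9582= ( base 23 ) I2E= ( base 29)BBC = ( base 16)256e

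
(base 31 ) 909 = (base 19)14id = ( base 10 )8658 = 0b10000111010010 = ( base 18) 18D0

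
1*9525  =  9525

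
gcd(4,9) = 1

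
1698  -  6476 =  - 4778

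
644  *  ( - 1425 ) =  - 917700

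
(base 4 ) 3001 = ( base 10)193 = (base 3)21011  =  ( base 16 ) c1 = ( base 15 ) CD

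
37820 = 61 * 620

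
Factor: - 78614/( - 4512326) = 39307/2256163 = 7^( - 1)*13^( - 1) * 23^1*1709^1 * 24793^(-1)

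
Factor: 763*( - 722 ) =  - 550886= - 2^1*7^1*19^2*109^1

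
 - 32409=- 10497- 21912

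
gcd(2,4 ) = 2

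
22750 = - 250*( - 91)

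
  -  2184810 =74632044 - 76816854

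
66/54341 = 66/54341 = 0.00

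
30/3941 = 30/3941 = 0.01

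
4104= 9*456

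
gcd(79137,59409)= 9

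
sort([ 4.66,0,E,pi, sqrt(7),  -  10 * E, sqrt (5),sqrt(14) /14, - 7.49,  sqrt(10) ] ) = [ - 10 * E,-7.49, 0,  sqrt(14 ) /14, sqrt(5 ),  sqrt( 7 ), E,pi,sqrt(10), 4.66 ] 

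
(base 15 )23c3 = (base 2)1110110111000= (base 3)101102210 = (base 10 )7608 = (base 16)1db8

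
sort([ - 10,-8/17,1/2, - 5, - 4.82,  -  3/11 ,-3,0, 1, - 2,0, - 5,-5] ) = [ - 10, - 5, - 5, - 5, - 4.82,-3, - 2, - 8/17, - 3/11,0 , 0, 1/2,1] 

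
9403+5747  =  15150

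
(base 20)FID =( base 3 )22202001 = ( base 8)14345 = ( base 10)6373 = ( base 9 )8661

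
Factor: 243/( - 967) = - 3^5*967^( - 1) 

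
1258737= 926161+332576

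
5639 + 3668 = 9307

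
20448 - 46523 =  - 26075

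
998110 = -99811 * ( - 10 )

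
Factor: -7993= - 7993^1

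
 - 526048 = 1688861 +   -  2214909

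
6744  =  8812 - 2068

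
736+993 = 1729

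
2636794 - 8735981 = -6099187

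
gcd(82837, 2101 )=1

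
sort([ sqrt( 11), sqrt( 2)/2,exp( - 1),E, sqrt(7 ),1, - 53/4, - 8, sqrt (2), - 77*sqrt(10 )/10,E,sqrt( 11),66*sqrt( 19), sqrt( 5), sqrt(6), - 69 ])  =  [ - 69, - 77*sqrt(10) /10, - 53/4 , - 8, exp( - 1 ), sqrt ( 2 )/2, 1, sqrt( 2 ), sqrt( 5 ), sqrt( 6), sqrt(7), E,E,sqrt( 11),sqrt( 11),66*sqrt( 19) ] 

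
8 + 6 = 14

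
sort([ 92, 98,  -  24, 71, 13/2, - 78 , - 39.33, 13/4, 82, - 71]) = [-78, - 71, - 39.33, - 24,13/4, 13/2, 71,  82,92,98 ] 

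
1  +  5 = 6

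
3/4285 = 3/4285  =  0.00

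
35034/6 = 5839= 5839.00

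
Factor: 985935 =3^1 * 5^1 * 65729^1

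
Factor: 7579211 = 601^1*12611^1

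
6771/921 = 2257/307 = 7.35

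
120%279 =120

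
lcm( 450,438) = 32850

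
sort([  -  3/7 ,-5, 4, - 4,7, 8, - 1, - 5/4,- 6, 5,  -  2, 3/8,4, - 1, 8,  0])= [-6, - 5, - 4, - 2,- 5/4, - 1, - 1,-3/7, 0, 3/8, 4,4, 5,7, 8,  8]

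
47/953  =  47/953 = 0.05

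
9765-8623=1142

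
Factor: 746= 2^1*373^1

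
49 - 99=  - 50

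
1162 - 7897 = -6735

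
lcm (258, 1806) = 1806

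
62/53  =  1 + 9/53 = 1.17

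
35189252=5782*6086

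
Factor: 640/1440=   4/9 =2^2 * 3^( - 2)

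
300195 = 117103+183092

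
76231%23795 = 4846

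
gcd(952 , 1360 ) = 136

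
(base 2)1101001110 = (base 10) 846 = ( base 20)226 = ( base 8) 1516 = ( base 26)16E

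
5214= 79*66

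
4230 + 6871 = 11101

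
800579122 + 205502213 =1006081335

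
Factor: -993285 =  - 3^2*5^1*22073^1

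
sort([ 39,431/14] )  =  [ 431/14, 39 ] 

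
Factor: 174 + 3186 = 2^5*3^1* 5^1*7^1 = 3360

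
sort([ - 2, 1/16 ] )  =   [- 2,1/16 ]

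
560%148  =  116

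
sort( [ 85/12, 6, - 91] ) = [ - 91, 6, 85/12 ]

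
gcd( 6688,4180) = 836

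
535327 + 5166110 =5701437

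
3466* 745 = 2582170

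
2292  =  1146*2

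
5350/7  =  5350/7 = 764.29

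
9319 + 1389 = 10708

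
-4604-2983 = - 7587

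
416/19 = 21+ 17/19 = 21.89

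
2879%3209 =2879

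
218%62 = 32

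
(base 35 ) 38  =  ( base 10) 113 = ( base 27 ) 45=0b1110001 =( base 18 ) 65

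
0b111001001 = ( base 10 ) 457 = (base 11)386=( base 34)DF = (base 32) E9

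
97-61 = 36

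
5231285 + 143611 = 5374896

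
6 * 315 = 1890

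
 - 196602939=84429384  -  281032323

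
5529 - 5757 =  - 228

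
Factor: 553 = 7^1*79^1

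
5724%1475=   1299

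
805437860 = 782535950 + 22901910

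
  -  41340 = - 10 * 4134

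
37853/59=641 + 34/59 = 641.58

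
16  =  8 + 8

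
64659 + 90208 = 154867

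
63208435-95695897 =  - 32487462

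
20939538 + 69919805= 90859343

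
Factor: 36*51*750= 1377000 = 2^3*3^4*5^3*17^1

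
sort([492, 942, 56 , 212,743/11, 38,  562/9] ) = [ 38, 56 , 562/9 , 743/11,212, 492 , 942]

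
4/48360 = 1/12090 = 0.00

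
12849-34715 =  - 21866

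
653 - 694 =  - 41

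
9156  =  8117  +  1039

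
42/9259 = 42/9259 =0.00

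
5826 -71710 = -65884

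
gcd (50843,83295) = 1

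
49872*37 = 1845264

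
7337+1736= 9073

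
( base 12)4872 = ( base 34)71O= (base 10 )8150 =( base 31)8ES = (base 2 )1111111010110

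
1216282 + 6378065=7594347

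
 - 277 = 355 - 632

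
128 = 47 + 81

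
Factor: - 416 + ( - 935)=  - 1351 =-7^1*193^1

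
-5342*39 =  - 208338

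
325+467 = 792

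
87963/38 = 2314 + 31/38 = 2314.82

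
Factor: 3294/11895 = 2^1*3^2 * 5^ (-1 )  *13^ (-1 ) = 18/65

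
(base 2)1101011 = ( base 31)3e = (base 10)107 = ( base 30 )3h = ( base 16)6B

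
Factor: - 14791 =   -  7^1*2113^1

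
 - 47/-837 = 47/837  =  0.06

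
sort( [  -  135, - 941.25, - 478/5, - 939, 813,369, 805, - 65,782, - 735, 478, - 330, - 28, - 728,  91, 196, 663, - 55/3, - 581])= [ - 941.25 , - 939,  -  735, - 728, - 581, - 330, - 135, - 478/5, - 65, - 28,-55/3, 91, 196, 369, 478,663, 782, 805, 813 ] 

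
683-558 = 125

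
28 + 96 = 124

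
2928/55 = 2928/55= 53.24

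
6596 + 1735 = 8331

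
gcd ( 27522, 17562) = 6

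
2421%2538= 2421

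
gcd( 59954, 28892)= 62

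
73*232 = 16936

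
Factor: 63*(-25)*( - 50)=2^1*3^2* 5^4*7^1 = 78750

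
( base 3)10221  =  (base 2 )1101010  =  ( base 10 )106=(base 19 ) 5b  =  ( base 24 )4A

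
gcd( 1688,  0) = 1688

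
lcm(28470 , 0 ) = 0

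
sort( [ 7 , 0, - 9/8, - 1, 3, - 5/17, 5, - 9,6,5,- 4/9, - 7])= [ - 9, - 7, - 9/8, - 1, - 4/9, - 5/17, 0,3,5 , 5,6,7 ]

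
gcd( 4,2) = 2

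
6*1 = 6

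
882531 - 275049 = 607482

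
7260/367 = 19 + 287/367=19.78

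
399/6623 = 399/6623=   0.06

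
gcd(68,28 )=4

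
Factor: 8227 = 19^1*433^1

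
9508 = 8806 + 702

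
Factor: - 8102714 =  - 2^1*79^1* 51283^1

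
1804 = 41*44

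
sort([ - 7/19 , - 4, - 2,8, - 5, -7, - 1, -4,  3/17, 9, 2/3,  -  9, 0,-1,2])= [ - 9, - 7, - 5, - 4, - 4, - 2 ,-1, - 1, - 7/19, 0,3/17 , 2/3, 2, 8,9] 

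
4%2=0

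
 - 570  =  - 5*114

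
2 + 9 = 11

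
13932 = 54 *258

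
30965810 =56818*545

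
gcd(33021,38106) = 9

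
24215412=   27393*884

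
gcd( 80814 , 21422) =2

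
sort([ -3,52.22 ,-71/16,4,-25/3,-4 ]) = [ - 25/3,-71/16, - 4, - 3,4,52.22] 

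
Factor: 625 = 5^4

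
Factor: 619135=5^1*11^1*11257^1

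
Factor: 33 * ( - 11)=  - 3^1*11^2 = - 363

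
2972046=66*45031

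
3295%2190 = 1105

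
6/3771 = 2/1257 =0.00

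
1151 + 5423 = 6574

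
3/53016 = 1/17672 = 0.00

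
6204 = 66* 94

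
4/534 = 2/267 = 0.01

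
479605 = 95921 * 5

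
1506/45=33+7/15 = 33.47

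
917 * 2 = 1834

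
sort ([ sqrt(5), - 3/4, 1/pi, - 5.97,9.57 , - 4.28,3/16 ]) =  [  -  5.97,-4.28,-3/4 , 3/16, 1/pi, sqrt( 5),9.57 ]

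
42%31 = 11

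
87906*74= 6505044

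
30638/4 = 7659 + 1/2=7659.50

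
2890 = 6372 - 3482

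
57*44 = 2508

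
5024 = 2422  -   - 2602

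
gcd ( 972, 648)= 324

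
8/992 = 1/124  =  0.01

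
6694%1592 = 326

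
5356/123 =43 + 67/123 = 43.54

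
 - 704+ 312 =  - 392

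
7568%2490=98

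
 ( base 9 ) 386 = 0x141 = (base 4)11001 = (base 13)1B9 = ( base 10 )321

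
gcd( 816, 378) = 6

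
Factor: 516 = 2^2*3^1*43^1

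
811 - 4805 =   -  3994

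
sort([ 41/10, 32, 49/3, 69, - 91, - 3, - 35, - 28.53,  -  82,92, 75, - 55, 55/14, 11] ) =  [ - 91,- 82, -55,-35,  -  28.53, - 3, 55/14,41/10, 11, 49/3, 32,69, 75,92 ]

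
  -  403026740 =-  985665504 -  - 582638764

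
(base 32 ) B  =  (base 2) 1011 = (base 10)11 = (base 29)b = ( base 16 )b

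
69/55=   69/55  =  1.25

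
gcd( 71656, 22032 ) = 8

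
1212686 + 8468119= 9680805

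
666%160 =26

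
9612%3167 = 111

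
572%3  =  2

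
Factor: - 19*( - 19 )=19^2 = 361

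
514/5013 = 514/5013 = 0.10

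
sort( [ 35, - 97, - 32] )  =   [ - 97, - 32,35] 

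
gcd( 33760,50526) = 2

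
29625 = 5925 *5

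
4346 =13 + 4333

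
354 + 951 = 1305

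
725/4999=725/4999=0.15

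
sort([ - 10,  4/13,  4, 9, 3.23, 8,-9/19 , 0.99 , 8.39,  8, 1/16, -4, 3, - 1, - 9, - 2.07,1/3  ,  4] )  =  [ - 10,-9 ,-4,- 2.07, -1 ,-9/19, 1/16, 4/13, 1/3,0.99,3,3.23, 4,  4, 8, 8, 8.39,  9]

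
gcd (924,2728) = 44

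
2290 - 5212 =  - 2922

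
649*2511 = 1629639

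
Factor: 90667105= 5^1*1223^1*14827^1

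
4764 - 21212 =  - 16448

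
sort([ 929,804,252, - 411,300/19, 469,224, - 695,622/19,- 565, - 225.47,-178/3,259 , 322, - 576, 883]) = [  -  695,  -  576, - 565,-411 , - 225.47, - 178/3, 300/19, 622/19 , 224, 252, 259 , 322,  469 , 804, 883, 929]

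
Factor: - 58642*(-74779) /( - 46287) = - 2^1*3^ (  -  2)*37^ ( - 1 )*109^1*139^( - 1 )*269^1*74779^1 = - 4385190118/46287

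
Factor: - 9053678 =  - 2^1*37^1*122347^1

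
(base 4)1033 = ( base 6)211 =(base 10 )79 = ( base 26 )31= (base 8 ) 117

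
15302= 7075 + 8227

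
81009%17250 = 12009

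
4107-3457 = 650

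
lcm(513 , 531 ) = 30267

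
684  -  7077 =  - 6393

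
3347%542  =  95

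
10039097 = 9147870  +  891227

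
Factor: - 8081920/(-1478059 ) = 734720/134369=2^9*5^1*7^1*41^1*134369^( - 1 ) 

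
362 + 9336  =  9698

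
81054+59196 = 140250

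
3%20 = 3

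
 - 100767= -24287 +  - 76480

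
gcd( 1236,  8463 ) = 3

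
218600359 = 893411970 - 674811611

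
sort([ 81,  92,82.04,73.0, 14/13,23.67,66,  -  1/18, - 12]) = [-12, - 1/18,14/13,23.67, 66,  73.0,81, 82.04,92]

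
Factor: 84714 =2^1 *3^1*7^1 * 2017^1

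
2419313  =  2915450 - 496137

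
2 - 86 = - 84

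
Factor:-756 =- 2^2*3^3*7^1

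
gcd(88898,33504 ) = 2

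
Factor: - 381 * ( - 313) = 119253 =3^1*127^1*313^1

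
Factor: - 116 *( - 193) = 2^2*29^1 * 193^1  =  22388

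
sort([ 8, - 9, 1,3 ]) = [ - 9,1 , 3,8] 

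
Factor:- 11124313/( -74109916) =2^(  -  2) * 29^1 *179^1*2143^1*18527479^( - 1) 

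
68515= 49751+18764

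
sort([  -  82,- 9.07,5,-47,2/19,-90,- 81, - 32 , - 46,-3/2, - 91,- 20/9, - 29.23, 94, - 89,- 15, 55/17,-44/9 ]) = [ - 91, - 90, - 89,  -  82,  -  81, - 47, - 46, - 32, - 29.23, - 15, - 9.07, - 44/9, - 20/9, - 3/2,2/19, 55/17, 5, 94] 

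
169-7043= - 6874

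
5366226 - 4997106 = 369120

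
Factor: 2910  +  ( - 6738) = - 2^2 * 3^1 * 11^1 *29^1 =- 3828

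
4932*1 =4932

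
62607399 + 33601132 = 96208531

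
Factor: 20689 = 17^1*1217^1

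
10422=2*5211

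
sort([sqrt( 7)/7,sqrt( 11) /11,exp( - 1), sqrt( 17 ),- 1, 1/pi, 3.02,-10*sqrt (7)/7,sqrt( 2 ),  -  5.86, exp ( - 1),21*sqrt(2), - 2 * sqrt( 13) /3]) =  [ - 5.86  ,-10*sqrt (7 )/7 , - 2*sqrt( 13) /3, - 1, sqrt( 11) /11, 1/pi , exp( - 1),  exp(  -  1),sqrt( 7) /7,  sqrt(2) , 3.02 , sqrt( 17), 21*sqrt(2 ) ] 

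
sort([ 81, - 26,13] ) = [ - 26,13, 81] 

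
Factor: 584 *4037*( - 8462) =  - 2^4*11^1*73^1 * 367^1*4231^1 = - 19950078896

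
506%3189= 506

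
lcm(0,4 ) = 0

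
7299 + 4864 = 12163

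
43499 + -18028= 25471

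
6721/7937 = 6721/7937 = 0.85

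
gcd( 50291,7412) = 1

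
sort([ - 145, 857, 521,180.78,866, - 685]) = [ - 685,-145,180.78,521, 857,866]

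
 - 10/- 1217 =10/1217 = 0.01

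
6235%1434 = 499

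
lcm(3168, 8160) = 269280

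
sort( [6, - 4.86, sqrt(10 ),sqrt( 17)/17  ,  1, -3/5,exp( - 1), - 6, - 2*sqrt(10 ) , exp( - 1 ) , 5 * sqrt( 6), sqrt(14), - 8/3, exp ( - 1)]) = [-2*sqrt (10), - 6, - 4.86, -8/3, - 3/5, sqrt( 17)/17,exp(-1 ),exp( - 1) , exp( - 1),1 , sqrt (10), sqrt ( 14), 6 , 5*sqrt( 6) ] 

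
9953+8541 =18494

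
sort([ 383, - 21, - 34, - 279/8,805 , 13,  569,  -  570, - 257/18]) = [ - 570, - 279/8, - 34, - 21, -257/18,13,383 , 569, 805 ] 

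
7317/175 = 41+142/175 = 41.81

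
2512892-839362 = 1673530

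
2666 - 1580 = 1086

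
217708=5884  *37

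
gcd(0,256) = 256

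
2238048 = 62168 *36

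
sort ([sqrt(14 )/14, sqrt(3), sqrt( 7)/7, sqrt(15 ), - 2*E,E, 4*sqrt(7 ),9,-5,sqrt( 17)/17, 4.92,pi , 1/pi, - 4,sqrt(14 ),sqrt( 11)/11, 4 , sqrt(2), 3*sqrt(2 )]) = [ - 2*E, - 5, - 4, sqrt(17) /17,sqrt(14)/14,sqrt( 11)/11, 1/pi, sqrt(7)/7, sqrt(2), sqrt( 3 ), E , pi, sqrt( 14 ) , sqrt(15 ),4, 3*sqrt(2 ), 4.92, 9, 4 * sqrt( 7)]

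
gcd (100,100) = 100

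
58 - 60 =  - 2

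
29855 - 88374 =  - 58519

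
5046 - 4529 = 517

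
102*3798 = 387396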